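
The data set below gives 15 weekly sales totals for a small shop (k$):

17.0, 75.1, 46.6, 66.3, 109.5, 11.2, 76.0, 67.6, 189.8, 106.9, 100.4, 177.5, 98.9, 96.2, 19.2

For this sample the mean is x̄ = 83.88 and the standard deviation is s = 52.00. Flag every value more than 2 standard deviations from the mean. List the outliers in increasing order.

Cutoffs at x̄ ± 2s: 83.88 ± 2·52.00 = [-20.12, 187.88].
189.8: z = 2.04, |z| > 2 → outlier.
Every other value lies within [-20.12, 187.88].

189.8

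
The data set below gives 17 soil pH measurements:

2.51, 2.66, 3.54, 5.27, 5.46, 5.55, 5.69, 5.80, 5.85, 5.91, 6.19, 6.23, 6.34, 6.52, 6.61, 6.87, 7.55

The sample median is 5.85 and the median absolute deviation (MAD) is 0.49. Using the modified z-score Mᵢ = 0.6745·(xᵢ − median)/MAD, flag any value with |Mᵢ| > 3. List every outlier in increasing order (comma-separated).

|Mᵢ| > 3 ⇔ |xᵢ − 5.85| > 3·0.49/0.6745 = 2.18.
So outliers lie outside [3.67, 8.03].
2.51: M = -4.60 → outlier.
2.66: M = -4.39 → outlier.
3.54: M = -3.18 → outlier.

2.51, 2.66, 3.54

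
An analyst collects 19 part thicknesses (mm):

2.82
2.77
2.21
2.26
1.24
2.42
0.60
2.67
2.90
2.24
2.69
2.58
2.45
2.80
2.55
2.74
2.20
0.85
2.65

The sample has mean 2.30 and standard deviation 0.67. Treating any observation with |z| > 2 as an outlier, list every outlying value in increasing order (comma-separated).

0.60, 0.85

Cutoffs at x̄ ± 2s: 2.30 ± 2·0.67 = [0.96, 3.64].
0.60: z = -2.54, |z| > 2 → outlier.
0.85: z = -2.16, |z| > 2 → outlier.
Every other value lies within [0.96, 3.64].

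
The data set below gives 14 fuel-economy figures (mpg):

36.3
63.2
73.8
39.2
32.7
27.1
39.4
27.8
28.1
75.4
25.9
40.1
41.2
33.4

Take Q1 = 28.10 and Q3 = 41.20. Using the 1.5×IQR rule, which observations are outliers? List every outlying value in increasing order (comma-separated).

63.2, 73.8, 75.4

IQR = Q3 − Q1 = 41.20 − 28.10 = 13.10.
Lower fence = Q1 − 1.5·IQR = 28.10 − 19.65 = 8.45.
Upper fence = Q3 + 1.5·IQR = 41.20 + 19.65 = 60.85.
63.2 > 60.85 → outlier.
73.8 > 60.85 → outlier.
75.4 > 60.85 → outlier.
All remaining values lie within [8.45, 60.85].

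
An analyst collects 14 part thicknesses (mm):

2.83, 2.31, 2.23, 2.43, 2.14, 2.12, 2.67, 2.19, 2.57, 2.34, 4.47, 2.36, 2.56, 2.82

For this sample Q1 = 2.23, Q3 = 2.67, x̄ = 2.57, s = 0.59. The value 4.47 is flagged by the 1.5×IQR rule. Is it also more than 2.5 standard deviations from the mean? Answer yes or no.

yes

z = (4.47 − 2.57) / 0.59 = 3.22.
|z| = 3.22 > 2.5.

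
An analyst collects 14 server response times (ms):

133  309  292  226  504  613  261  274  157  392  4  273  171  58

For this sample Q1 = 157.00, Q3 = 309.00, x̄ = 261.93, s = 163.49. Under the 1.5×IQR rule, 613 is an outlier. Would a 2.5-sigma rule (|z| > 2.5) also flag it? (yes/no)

no

z = (613 − 261.93) / 163.49 = 2.15.
|z| = 2.15 ≤ 2.5.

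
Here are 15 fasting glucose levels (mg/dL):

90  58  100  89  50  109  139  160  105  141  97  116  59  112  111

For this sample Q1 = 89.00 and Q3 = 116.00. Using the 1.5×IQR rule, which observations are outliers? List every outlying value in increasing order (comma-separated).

IQR = Q3 − Q1 = 116.00 − 89.00 = 27.00.
Lower fence = Q1 − 1.5·IQR = 89.00 − 40.50 = 48.50.
Upper fence = Q3 + 1.5·IQR = 116.00 + 40.50 = 156.50.
160 > 156.50 → outlier.
All remaining values lie within [48.50, 156.50].

160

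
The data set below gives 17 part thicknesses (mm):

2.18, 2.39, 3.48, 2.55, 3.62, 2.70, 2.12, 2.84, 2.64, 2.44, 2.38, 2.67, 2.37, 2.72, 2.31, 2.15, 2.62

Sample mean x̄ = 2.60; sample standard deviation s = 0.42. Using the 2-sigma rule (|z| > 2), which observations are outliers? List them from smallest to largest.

3.48, 3.62

Cutoffs at x̄ ± 2s: 2.60 ± 2·0.42 = [1.76, 3.44].
3.48: z = 2.10, |z| > 2 → outlier.
3.62: z = 2.43, |z| > 2 → outlier.
Every other value lies within [1.76, 3.44].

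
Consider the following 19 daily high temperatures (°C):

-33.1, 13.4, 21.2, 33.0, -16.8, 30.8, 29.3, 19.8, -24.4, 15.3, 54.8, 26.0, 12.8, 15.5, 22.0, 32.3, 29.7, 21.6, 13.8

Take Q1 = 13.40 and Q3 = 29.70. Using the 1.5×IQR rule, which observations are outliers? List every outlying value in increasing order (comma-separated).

-33.1, -24.4, -16.8, 54.8

IQR = Q3 − Q1 = 29.70 − 13.40 = 16.30.
Lower fence = Q1 − 1.5·IQR = 13.40 − 24.45 = -11.05.
Upper fence = Q3 + 1.5·IQR = 29.70 + 24.45 = 54.15.
-33.1 < -11.05 → outlier.
-24.4 < -11.05 → outlier.
-16.8 < -11.05 → outlier.
54.8 > 54.15 → outlier.
All remaining values lie within [-11.05, 54.15].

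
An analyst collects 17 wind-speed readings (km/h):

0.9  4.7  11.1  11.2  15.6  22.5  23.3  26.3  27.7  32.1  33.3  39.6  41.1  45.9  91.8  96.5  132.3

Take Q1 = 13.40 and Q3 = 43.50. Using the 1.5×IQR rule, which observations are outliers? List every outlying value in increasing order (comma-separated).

IQR = Q3 − Q1 = 43.50 − 13.40 = 30.10.
Lower fence = Q1 − 1.5·IQR = 13.40 − 45.15 = -31.75.
Upper fence = Q3 + 1.5·IQR = 43.50 + 45.15 = 88.65.
91.8 > 88.65 → outlier.
96.5 > 88.65 → outlier.
132.3 > 88.65 → outlier.
All remaining values lie within [-31.75, 88.65].

91.8, 96.5, 132.3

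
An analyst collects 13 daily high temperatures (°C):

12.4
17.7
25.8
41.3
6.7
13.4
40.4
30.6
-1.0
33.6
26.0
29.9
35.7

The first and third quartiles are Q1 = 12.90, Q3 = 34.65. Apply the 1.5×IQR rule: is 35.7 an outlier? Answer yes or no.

no

IQR = Q3 − Q1 = 34.65 − 12.90 = 21.75.
Lower fence = Q1 − 1.5·IQR = 12.90 − 32.625 = -19.725.
Upper fence = Q3 + 1.5·IQR = 34.65 + 32.625 = 67.275.
35.7 lies within [-19.725, 67.275].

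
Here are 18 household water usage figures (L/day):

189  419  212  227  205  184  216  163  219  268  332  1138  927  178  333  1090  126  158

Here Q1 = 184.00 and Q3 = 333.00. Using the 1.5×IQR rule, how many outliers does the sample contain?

3

IQR = 149.00; fences at 184.00 − 223.50 = -39.50 and 333.00 + 223.50 = 556.50.
Outside the cutoffs: 927, 1090, 1138.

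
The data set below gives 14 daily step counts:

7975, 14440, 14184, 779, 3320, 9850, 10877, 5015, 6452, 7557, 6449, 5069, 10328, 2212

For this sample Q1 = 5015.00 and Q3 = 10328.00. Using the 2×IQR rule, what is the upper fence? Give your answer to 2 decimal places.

IQR = Q3 − Q1 = 10328.00 − 5015.00 = 5313.00.
Lower fence = Q1 − 2·IQR = 5015.00 − 10626.00 = -5611.00.
Upper fence = Q3 + 2·IQR = 10328.00 + 10626.00 = 20954.00.

20954.00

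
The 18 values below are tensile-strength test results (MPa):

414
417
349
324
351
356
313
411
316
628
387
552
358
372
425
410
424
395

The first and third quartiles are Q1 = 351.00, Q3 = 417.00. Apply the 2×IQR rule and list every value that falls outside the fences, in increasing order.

IQR = Q3 − Q1 = 417.00 − 351.00 = 66.00.
Lower fence = Q1 − 2·IQR = 351.00 − 132.00 = 219.00.
Upper fence = Q3 + 2·IQR = 417.00 + 132.00 = 549.00.
552 > 549.00 → outlier.
628 > 549.00 → outlier.
All remaining values lie within [219.00, 549.00].

552, 628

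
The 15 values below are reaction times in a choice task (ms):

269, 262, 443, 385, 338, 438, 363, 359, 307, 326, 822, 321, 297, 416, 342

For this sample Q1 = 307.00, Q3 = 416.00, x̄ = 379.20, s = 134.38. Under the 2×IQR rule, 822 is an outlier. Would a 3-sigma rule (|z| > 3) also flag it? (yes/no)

yes

z = (822 − 379.20) / 134.38 = 3.30.
|z| = 3.30 > 3.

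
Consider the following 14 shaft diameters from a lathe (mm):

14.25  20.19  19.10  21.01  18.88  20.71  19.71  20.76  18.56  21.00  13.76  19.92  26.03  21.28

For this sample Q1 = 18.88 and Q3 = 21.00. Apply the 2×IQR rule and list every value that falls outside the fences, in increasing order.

IQR = Q3 − Q1 = 21.00 − 18.88 = 2.12.
Lower fence = Q1 − 2·IQR = 18.88 − 4.24 = 14.64.
Upper fence = Q3 + 2·IQR = 21.00 + 4.24 = 25.24.
13.76 < 14.64 → outlier.
14.25 < 14.64 → outlier.
26.03 > 25.24 → outlier.
All remaining values lie within [14.64, 25.24].

13.76, 14.25, 26.03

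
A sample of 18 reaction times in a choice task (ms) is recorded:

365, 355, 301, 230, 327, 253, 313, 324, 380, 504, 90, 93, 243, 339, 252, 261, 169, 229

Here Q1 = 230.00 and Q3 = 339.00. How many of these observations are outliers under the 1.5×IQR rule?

IQR = 109.00; fences at 230.00 − 163.50 = 66.50 and 339.00 + 163.50 = 502.50.
Outside the cutoffs: 504.

1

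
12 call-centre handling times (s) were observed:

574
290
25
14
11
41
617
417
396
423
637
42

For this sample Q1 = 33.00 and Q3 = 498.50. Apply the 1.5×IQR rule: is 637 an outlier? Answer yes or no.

IQR = Q3 − Q1 = 498.50 − 33.00 = 465.50.
Lower fence = Q1 − 1.5·IQR = 33.00 − 698.25 = -665.25.
Upper fence = Q3 + 1.5·IQR = 498.50 + 698.25 = 1196.75.
637 lies within [-665.25, 1196.75].

no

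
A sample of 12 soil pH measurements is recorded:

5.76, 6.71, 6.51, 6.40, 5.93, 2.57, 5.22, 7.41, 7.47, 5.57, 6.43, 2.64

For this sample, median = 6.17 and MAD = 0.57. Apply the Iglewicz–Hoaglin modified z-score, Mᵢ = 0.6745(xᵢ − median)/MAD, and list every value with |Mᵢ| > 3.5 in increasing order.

2.57, 2.64

|Mᵢ| > 3.5 ⇔ |xᵢ − 6.17| > 3.5·0.57/0.6745 = 2.96.
So outliers lie outside [3.21, 9.13].
2.57: M = -4.26 → outlier.
2.64: M = -4.18 → outlier.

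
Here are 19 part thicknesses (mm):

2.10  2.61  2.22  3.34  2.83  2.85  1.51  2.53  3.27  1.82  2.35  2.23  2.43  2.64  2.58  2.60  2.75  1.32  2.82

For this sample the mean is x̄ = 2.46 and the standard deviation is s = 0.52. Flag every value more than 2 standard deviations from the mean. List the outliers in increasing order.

Cutoffs at x̄ ± 2s: 2.46 ± 2·0.52 = [1.42, 3.50].
1.32: z = -2.19, |z| > 2 → outlier.
Every other value lies within [1.42, 3.50].

1.32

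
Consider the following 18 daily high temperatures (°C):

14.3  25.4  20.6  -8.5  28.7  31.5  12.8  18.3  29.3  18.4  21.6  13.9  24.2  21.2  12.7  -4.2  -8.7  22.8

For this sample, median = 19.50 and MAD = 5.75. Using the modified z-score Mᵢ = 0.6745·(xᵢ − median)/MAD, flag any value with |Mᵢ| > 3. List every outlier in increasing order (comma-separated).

|Mᵢ| > 3 ⇔ |xᵢ − 19.50| > 3·5.75/0.6745 = 25.57.
So outliers lie outside [-6.07, 45.07].
-8.7: M = -3.31 → outlier.
-8.5: M = -3.28 → outlier.

-8.7, -8.5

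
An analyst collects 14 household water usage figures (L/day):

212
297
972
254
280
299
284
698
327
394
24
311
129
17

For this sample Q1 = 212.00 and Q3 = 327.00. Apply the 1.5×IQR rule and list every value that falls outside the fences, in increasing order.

IQR = Q3 − Q1 = 327.00 − 212.00 = 115.00.
Lower fence = Q1 − 1.5·IQR = 212.00 − 172.50 = 39.50.
Upper fence = Q3 + 1.5·IQR = 327.00 + 172.50 = 499.50.
17 < 39.50 → outlier.
24 < 39.50 → outlier.
698 > 499.50 → outlier.
972 > 499.50 → outlier.
All remaining values lie within [39.50, 499.50].

17, 24, 698, 972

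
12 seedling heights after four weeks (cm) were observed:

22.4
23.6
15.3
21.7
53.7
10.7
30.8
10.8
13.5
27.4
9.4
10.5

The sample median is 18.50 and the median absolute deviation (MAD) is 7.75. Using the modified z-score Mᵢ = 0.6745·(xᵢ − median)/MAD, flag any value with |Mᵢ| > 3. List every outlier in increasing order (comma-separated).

|Mᵢ| > 3 ⇔ |xᵢ − 18.50| > 3·7.75/0.6745 = 34.47.
So outliers lie outside [-15.97, 52.97].
53.7: M = 3.06 → outlier.

53.7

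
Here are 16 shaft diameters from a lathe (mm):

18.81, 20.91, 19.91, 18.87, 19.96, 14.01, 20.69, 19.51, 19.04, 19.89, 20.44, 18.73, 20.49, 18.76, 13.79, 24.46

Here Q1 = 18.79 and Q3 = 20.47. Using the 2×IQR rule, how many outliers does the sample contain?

IQR = 1.68; fences at 18.79 − 3.36 = 15.43 and 20.47 + 3.36 = 23.83.
Outside the cutoffs: 13.79, 14.01, 24.46.

3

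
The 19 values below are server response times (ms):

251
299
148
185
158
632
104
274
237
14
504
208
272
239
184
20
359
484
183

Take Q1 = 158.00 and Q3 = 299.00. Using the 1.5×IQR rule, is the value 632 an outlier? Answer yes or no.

yes

IQR = Q3 − Q1 = 299.00 − 158.00 = 141.00.
Lower fence = Q1 − 1.5·IQR = 158.00 − 211.50 = -53.50.
Upper fence = Q3 + 1.5·IQR = 299.00 + 211.50 = 510.50.
632 lies above the upper fence.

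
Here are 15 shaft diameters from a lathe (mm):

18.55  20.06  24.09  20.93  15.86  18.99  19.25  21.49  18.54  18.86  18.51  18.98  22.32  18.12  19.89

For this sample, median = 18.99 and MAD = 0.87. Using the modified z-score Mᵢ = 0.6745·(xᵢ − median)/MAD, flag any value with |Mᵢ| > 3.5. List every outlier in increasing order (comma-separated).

24.09

|Mᵢ| > 3.5 ⇔ |xᵢ − 18.99| > 3.5·0.87/0.6745 = 4.51.
So outliers lie outside [14.48, 23.50].
24.09: M = 3.95 → outlier.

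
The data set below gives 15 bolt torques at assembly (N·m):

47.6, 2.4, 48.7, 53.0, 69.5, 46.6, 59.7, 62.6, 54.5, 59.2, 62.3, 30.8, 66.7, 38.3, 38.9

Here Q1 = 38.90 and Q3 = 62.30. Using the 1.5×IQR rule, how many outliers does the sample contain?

IQR = 23.40; fences at 38.90 − 35.10 = 3.80 and 62.30 + 35.10 = 97.40.
Outside the cutoffs: 2.4.

1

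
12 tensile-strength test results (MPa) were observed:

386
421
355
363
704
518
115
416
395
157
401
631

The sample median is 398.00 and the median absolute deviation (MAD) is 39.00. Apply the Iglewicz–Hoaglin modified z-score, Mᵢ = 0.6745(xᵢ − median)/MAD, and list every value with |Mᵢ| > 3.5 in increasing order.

115, 157, 631, 704

|Mᵢ| > 3.5 ⇔ |xᵢ − 398.00| > 3.5·39.00/0.6745 = 202.37.
So outliers lie outside [195.63, 600.37].
115: M = -4.89 → outlier.
157: M = -4.17 → outlier.
631: M = 4.03 → outlier.
704: M = 5.29 → outlier.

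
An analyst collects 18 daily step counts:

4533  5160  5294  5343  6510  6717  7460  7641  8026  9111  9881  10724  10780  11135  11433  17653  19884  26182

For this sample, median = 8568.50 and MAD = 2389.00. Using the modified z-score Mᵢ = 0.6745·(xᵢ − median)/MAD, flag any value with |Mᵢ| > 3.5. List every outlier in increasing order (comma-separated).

26182

|Mᵢ| > 3.5 ⇔ |xᵢ − 8568.50| > 3.5·2389.00/0.6745 = 12396.59.
So outliers lie outside [-3828.09, 20965.09].
26182: M = 4.97 → outlier.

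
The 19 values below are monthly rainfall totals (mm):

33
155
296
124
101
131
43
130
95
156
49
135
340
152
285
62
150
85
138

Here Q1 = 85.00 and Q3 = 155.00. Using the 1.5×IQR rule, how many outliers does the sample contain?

IQR = 70.00; fences at 85.00 − 105.00 = -20.00 and 155.00 + 105.00 = 260.00.
Outside the cutoffs: 285, 296, 340.

3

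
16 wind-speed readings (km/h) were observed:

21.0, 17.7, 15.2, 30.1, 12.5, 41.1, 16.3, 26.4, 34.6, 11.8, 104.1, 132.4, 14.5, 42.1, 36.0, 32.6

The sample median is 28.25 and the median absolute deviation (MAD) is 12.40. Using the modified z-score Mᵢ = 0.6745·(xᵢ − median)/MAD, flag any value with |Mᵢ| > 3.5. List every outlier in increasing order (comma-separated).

|Mᵢ| > 3.5 ⇔ |xᵢ − 28.25| > 3.5·12.40/0.6745 = 64.34.
So outliers lie outside [-36.09, 92.59].
104.1: M = 4.13 → outlier.
132.4: M = 5.67 → outlier.

104.1, 132.4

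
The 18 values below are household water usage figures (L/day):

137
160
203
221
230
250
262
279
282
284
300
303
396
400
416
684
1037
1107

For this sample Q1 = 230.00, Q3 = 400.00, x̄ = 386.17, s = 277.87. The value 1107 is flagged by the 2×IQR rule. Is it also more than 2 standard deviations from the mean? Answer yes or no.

z = (1107 − 386.17) / 277.87 = 2.59.
|z| = 2.59 > 2.

yes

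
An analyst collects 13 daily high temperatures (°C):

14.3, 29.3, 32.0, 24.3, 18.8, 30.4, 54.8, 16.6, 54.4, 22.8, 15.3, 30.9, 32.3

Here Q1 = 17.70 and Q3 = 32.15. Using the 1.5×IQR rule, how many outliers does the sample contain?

2

IQR = 14.45; fences at 17.70 − 21.675 = -3.975 and 32.15 + 21.675 = 53.825.
Outside the cutoffs: 54.4, 54.8.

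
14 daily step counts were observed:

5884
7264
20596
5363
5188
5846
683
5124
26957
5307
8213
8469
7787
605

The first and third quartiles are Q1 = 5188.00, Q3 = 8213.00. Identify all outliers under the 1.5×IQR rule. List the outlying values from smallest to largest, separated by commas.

605, 20596, 26957

IQR = Q3 − Q1 = 8213.00 − 5188.00 = 3025.00.
Lower fence = Q1 − 1.5·IQR = 5188.00 − 4537.50 = 650.50.
Upper fence = Q3 + 1.5·IQR = 8213.00 + 4537.50 = 12750.50.
605 < 650.50 → outlier.
20596 > 12750.50 → outlier.
26957 > 12750.50 → outlier.
All remaining values lie within [650.50, 12750.50].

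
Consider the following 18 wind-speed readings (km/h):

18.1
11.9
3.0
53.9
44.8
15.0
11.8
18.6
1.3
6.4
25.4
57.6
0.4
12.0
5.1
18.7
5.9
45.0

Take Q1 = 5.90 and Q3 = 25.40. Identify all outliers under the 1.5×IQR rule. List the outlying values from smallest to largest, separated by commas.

IQR = Q3 − Q1 = 25.40 − 5.90 = 19.50.
Lower fence = Q1 − 1.5·IQR = 5.90 − 29.25 = -23.35.
Upper fence = Q3 + 1.5·IQR = 25.40 + 29.25 = 54.65.
57.6 > 54.65 → outlier.
All remaining values lie within [-23.35, 54.65].

57.6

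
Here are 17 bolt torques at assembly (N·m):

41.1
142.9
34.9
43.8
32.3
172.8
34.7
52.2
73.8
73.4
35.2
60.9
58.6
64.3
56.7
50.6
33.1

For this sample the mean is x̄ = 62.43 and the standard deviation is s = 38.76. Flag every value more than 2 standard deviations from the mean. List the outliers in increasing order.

Cutoffs at x̄ ± 2s: 62.43 ± 2·38.76 = [-15.09, 139.95].
142.9: z = 2.08, |z| > 2 → outlier.
172.8: z = 2.85, |z| > 2 → outlier.
Every other value lies within [-15.09, 139.95].

142.9, 172.8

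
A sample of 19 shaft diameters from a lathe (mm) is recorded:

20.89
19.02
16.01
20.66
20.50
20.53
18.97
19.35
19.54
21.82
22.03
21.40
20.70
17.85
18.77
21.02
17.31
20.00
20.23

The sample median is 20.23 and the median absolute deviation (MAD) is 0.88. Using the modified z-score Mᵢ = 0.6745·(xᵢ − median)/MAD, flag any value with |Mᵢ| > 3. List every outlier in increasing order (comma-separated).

16.01

|Mᵢ| > 3 ⇔ |xᵢ − 20.23| > 3·0.88/0.6745 = 3.91.
So outliers lie outside [16.32, 24.14].
16.01: M = -3.23 → outlier.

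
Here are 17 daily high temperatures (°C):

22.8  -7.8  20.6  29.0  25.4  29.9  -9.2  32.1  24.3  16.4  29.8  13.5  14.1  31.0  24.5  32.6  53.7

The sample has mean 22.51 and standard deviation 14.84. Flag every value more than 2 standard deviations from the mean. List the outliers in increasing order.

Cutoffs at x̄ ± 2s: 22.51 ± 2·14.84 = [-7.17, 52.19].
-9.2: z = -2.14, |z| > 2 → outlier.
-7.8: z = -2.04, |z| > 2 → outlier.
53.7: z = 2.10, |z| > 2 → outlier.
Every other value lies within [-7.17, 52.19].

-9.2, -7.8, 53.7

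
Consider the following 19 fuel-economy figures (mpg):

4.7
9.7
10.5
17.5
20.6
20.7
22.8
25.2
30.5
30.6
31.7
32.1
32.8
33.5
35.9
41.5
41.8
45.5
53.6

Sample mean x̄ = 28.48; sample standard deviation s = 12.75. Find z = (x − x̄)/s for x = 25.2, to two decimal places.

-0.26

z = (25.2 − 28.48) / 12.75 = -0.26.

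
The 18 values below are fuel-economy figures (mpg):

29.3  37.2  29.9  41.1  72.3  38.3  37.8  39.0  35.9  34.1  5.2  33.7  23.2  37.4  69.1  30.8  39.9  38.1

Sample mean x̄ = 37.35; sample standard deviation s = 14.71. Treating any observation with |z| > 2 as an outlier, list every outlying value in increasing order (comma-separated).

Cutoffs at x̄ ± 2s: 37.35 ± 2·14.71 = [7.93, 66.77].
5.2: z = -2.19, |z| > 2 → outlier.
69.1: z = 2.16, |z| > 2 → outlier.
72.3: z = 2.38, |z| > 2 → outlier.
Every other value lies within [7.93, 66.77].

5.2, 69.1, 72.3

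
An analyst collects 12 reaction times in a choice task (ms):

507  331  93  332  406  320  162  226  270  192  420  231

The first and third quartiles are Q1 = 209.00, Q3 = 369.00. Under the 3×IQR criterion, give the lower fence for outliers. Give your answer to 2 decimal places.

IQR = Q3 − Q1 = 369.00 − 209.00 = 160.00.
Lower fence = Q1 − 3·IQR = 209.00 − 480.00 = -271.00.
Upper fence = Q3 + 3·IQR = 369.00 + 480.00 = 849.00.

-271.00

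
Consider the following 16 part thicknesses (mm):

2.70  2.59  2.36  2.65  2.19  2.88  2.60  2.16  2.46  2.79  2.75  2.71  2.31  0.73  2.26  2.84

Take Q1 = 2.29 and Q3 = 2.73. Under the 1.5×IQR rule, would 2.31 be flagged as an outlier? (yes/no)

no

IQR = Q3 − Q1 = 2.73 − 2.29 = 0.44.
Lower fence = Q1 − 1.5·IQR = 2.29 − 0.66 = 1.63.
Upper fence = Q3 + 1.5·IQR = 2.73 + 0.66 = 3.39.
2.31 lies within [1.63, 3.39].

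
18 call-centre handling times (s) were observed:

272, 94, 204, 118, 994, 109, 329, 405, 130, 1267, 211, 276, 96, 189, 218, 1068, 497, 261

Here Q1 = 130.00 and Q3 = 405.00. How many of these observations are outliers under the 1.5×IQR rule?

3

IQR = 275.00; fences at 130.00 − 412.50 = -282.50 and 405.00 + 412.50 = 817.50.
Outside the cutoffs: 994, 1068, 1267.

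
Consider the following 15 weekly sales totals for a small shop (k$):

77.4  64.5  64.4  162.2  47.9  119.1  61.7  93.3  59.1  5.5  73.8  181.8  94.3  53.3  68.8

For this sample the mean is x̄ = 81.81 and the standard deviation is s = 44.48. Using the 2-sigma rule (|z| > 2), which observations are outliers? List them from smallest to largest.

181.8

Cutoffs at x̄ ± 2s: 81.81 ± 2·44.48 = [-7.15, 170.77].
181.8: z = 2.25, |z| > 2 → outlier.
Every other value lies within [-7.15, 170.77].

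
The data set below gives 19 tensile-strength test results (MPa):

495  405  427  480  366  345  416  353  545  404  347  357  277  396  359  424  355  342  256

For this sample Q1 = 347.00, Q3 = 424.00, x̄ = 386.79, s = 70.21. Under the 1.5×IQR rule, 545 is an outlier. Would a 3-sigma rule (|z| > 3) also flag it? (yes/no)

z = (545 − 386.79) / 70.21 = 2.25.
|z| = 2.25 ≤ 3.

no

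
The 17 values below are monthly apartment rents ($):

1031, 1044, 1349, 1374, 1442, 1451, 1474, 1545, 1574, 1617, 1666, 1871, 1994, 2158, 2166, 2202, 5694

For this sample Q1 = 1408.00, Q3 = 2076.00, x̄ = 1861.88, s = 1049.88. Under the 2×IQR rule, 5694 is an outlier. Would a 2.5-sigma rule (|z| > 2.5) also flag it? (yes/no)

z = (5694 − 1861.88) / 1049.88 = 3.65.
|z| = 3.65 > 2.5.

yes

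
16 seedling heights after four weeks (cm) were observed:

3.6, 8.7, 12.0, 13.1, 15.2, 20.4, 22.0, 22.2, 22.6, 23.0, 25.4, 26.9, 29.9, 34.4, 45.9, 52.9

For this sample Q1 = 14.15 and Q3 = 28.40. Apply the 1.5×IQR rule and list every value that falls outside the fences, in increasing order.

52.9

IQR = Q3 − Q1 = 28.40 − 14.15 = 14.25.
Lower fence = Q1 − 1.5·IQR = 14.15 − 21.375 = -7.225.
Upper fence = Q3 + 1.5·IQR = 28.40 + 21.375 = 49.775.
52.9 > 49.775 → outlier.
All remaining values lie within [-7.225, 49.775].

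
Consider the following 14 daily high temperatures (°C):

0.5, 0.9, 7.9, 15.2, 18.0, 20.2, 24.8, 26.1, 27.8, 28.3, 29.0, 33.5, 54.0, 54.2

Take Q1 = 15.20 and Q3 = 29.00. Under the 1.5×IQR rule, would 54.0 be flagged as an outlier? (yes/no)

yes

IQR = Q3 − Q1 = 29.00 − 15.20 = 13.80.
Lower fence = Q1 − 1.5·IQR = 15.20 − 20.70 = -5.50.
Upper fence = Q3 + 1.5·IQR = 29.00 + 20.70 = 49.70.
54.0 lies above the upper fence.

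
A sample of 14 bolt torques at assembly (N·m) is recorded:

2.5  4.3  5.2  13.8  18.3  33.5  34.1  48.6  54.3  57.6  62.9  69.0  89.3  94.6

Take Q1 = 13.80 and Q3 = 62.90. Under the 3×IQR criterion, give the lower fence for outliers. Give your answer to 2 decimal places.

IQR = Q3 − Q1 = 62.90 − 13.80 = 49.10.
Lower fence = Q1 − 3·IQR = 13.80 − 147.30 = -133.50.
Upper fence = Q3 + 3·IQR = 62.90 + 147.30 = 210.20.

-133.50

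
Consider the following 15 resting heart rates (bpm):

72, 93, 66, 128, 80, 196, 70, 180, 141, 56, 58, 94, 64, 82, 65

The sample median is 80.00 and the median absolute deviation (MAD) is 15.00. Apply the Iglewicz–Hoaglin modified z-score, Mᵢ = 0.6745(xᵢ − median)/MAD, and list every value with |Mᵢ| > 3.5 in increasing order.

|Mᵢ| > 3.5 ⇔ |xᵢ − 80.00| > 3.5·15.00/0.6745 = 77.84.
So outliers lie outside [2.16, 157.84].
180: M = 4.50 → outlier.
196: M = 5.22 → outlier.

180, 196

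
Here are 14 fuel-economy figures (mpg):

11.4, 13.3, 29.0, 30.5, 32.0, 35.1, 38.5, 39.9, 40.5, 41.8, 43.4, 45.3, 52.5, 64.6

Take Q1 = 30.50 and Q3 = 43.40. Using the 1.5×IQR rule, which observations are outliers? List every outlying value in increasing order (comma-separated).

IQR = Q3 − Q1 = 43.40 − 30.50 = 12.90.
Lower fence = Q1 − 1.5·IQR = 30.50 − 19.35 = 11.15.
Upper fence = Q3 + 1.5·IQR = 43.40 + 19.35 = 62.75.
64.6 > 62.75 → outlier.
All remaining values lie within [11.15, 62.75].

64.6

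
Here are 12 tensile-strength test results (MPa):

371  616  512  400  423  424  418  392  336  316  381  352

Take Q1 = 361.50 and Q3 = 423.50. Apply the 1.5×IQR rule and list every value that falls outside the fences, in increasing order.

616

IQR = Q3 − Q1 = 423.50 − 361.50 = 62.00.
Lower fence = Q1 − 1.5·IQR = 361.50 − 93.00 = 268.50.
Upper fence = Q3 + 1.5·IQR = 423.50 + 93.00 = 516.50.
616 > 516.50 → outlier.
All remaining values lie within [268.50, 516.50].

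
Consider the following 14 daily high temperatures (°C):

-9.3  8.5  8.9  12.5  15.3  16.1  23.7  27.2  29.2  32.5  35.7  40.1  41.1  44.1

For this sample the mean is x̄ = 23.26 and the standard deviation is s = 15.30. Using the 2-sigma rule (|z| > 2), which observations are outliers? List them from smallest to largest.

-9.3

Cutoffs at x̄ ± 2s: 23.26 ± 2·15.30 = [-7.34, 53.86].
-9.3: z = -2.13, |z| > 2 → outlier.
Every other value lies within [-7.34, 53.86].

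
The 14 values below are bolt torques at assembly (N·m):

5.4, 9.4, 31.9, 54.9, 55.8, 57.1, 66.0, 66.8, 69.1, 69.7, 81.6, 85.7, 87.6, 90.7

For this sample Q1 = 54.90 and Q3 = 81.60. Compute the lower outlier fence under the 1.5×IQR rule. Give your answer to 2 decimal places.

14.85

IQR = Q3 − Q1 = 81.60 − 54.90 = 26.70.
Lower fence = Q1 − 1.5·IQR = 54.90 − 40.05 = 14.85.
Upper fence = Q3 + 1.5·IQR = 81.60 + 40.05 = 121.65.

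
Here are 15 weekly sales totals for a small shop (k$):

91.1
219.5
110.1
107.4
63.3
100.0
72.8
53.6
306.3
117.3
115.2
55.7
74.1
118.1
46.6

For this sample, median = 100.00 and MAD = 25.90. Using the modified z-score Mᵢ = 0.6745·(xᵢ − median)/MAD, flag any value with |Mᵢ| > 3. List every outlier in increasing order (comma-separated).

219.5, 306.3

|Mᵢ| > 3 ⇔ |xᵢ − 100.00| > 3·25.90/0.6745 = 115.20.
So outliers lie outside [-15.20, 215.20].
219.5: M = 3.11 → outlier.
306.3: M = 5.37 → outlier.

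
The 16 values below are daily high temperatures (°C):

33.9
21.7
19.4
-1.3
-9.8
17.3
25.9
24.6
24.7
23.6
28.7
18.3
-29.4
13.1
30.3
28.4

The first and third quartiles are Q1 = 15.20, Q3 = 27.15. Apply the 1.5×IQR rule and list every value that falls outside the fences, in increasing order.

-29.4, -9.8

IQR = Q3 − Q1 = 27.15 − 15.20 = 11.95.
Lower fence = Q1 − 1.5·IQR = 15.20 − 17.925 = -2.725.
Upper fence = Q3 + 1.5·IQR = 27.15 + 17.925 = 45.075.
-29.4 < -2.725 → outlier.
-9.8 < -2.725 → outlier.
All remaining values lie within [-2.725, 45.075].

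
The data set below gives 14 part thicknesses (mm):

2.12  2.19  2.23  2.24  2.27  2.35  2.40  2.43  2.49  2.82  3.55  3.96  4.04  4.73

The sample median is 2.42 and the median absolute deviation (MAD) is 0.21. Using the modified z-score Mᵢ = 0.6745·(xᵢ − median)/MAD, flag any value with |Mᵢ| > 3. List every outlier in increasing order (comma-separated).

|Mᵢ| > 3 ⇔ |xᵢ − 2.42| > 3·0.21/0.6745 = 0.93.
So outliers lie outside [1.49, 3.35].
3.55: M = 3.63 → outlier.
3.96: M = 4.95 → outlier.
4.04: M = 5.20 → outlier.
4.73: M = 7.42 → outlier.

3.55, 3.96, 4.04, 4.73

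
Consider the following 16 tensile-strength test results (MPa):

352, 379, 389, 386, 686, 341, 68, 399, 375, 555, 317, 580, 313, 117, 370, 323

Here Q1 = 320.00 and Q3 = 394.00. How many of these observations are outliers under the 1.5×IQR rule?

5

IQR = 74.00; fences at 320.00 − 111.00 = 209.00 and 394.00 + 111.00 = 505.00.
Outside the cutoffs: 68, 117, 555, 580, 686.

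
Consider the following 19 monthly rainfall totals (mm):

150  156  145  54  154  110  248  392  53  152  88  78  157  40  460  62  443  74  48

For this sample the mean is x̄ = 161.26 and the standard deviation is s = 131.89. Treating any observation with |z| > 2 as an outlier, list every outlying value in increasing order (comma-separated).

Cutoffs at x̄ ± 2s: 161.26 ± 2·131.89 = [-102.52, 425.04].
443: z = 2.14, |z| > 2 → outlier.
460: z = 2.27, |z| > 2 → outlier.
Every other value lies within [-102.52, 425.04].

443, 460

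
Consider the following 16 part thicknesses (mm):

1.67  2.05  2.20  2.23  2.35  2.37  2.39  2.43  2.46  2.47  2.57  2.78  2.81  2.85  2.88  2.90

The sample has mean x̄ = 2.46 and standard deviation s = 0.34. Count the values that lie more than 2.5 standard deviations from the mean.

0

Cutoffs: x̄ ± 2.5s = [1.61, 3.31].
Every value lies within the cutoffs.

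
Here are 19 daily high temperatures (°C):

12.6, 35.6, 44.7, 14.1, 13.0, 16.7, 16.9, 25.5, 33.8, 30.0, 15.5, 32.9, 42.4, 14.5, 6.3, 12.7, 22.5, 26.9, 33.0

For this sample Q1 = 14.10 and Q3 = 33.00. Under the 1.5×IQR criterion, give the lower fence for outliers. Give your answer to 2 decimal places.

-14.25

IQR = Q3 − Q1 = 33.00 − 14.10 = 18.90.
Lower fence = Q1 − 1.5·IQR = 14.10 − 28.35 = -14.25.
Upper fence = Q3 + 1.5·IQR = 33.00 + 28.35 = 61.35.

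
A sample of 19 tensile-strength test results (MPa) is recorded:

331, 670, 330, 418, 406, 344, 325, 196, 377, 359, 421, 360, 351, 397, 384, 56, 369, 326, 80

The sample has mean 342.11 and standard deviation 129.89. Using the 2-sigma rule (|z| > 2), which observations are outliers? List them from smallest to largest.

Cutoffs at x̄ ± 2s: 342.11 ± 2·129.89 = [82.33, 601.89].
56: z = -2.20, |z| > 2 → outlier.
80: z = -2.02, |z| > 2 → outlier.
670: z = 2.52, |z| > 2 → outlier.
Every other value lies within [82.33, 601.89].

56, 80, 670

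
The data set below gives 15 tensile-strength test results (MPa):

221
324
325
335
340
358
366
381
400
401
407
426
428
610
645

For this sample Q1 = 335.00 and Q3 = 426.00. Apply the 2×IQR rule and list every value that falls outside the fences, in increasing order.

610, 645

IQR = Q3 − Q1 = 426.00 − 335.00 = 91.00.
Lower fence = Q1 − 2·IQR = 335.00 − 182.00 = 153.00.
Upper fence = Q3 + 2·IQR = 426.00 + 182.00 = 608.00.
610 > 608.00 → outlier.
645 > 608.00 → outlier.
All remaining values lie within [153.00, 608.00].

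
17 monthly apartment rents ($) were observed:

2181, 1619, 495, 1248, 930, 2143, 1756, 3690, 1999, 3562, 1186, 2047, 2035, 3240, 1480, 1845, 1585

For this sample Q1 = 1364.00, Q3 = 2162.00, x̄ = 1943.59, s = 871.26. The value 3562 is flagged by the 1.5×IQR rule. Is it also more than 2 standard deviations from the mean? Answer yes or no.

no

z = (3562 − 1943.59) / 871.26 = 1.86.
|z| = 1.86 ≤ 2.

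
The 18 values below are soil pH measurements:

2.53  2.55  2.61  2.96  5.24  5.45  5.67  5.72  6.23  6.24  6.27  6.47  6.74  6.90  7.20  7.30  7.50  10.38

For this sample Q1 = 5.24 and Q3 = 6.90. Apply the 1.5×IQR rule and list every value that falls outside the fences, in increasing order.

IQR = Q3 − Q1 = 6.90 − 5.24 = 1.66.
Lower fence = Q1 − 1.5·IQR = 5.24 − 2.49 = 2.75.
Upper fence = Q3 + 1.5·IQR = 6.90 + 2.49 = 9.39.
2.53 < 2.75 → outlier.
2.55 < 2.75 → outlier.
2.61 < 2.75 → outlier.
10.38 > 9.39 → outlier.
All remaining values lie within [2.75, 9.39].

2.53, 2.55, 2.61, 10.38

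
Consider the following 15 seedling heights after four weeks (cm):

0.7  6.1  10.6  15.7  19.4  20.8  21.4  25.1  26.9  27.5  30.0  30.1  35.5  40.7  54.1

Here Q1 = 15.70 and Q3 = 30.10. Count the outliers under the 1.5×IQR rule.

IQR = 14.40; fences at 15.70 − 21.60 = -5.90 and 30.10 + 21.60 = 51.70.
Outside the cutoffs: 54.1.

1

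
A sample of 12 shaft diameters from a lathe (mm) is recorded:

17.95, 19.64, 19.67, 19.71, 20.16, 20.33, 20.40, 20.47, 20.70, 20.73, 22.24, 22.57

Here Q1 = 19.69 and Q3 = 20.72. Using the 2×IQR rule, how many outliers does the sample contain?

IQR = 1.03; fences at 19.69 − 2.06 = 17.63 and 20.72 + 2.06 = 22.78.
Every value lies within the cutoffs.

0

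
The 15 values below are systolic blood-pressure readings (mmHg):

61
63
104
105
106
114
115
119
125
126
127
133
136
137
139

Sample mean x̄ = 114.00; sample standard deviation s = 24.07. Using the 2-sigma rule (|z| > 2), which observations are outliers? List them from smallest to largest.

Cutoffs at x̄ ± 2s: 114.00 ± 2·24.07 = [65.86, 162.14].
61: z = -2.20, |z| > 2 → outlier.
63: z = -2.12, |z| > 2 → outlier.
Every other value lies within [65.86, 162.14].

61, 63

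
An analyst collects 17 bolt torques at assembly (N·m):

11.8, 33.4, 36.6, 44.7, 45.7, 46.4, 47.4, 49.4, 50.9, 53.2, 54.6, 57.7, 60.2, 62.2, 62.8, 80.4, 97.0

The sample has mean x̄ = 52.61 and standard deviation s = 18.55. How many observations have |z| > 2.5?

0

Cutoffs: x̄ ± 2.5s = [6.235, 98.985].
Every value lies within the cutoffs.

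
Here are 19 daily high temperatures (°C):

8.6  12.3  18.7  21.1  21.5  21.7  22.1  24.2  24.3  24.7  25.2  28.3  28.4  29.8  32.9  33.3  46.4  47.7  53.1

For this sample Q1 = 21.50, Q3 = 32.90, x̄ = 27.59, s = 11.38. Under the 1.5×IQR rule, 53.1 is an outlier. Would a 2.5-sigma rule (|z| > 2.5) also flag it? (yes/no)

no

z = (53.1 − 27.59) / 11.38 = 2.24.
|z| = 2.24 ≤ 2.5.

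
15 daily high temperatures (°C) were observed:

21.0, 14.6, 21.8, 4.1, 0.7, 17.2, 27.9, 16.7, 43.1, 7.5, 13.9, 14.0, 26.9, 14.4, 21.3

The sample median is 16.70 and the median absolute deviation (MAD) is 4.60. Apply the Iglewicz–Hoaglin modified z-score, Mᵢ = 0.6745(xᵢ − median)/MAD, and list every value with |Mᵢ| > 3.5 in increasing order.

43.1

|Mᵢ| > 3.5 ⇔ |xᵢ − 16.70| > 3.5·4.60/0.6745 = 23.87.
So outliers lie outside [-7.17, 40.57].
43.1: M = 3.87 → outlier.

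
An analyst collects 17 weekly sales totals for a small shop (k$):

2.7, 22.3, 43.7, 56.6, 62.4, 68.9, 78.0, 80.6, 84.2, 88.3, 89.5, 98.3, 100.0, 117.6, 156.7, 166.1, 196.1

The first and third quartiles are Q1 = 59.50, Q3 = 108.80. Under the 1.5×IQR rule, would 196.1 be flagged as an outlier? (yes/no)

yes

IQR = Q3 − Q1 = 108.80 − 59.50 = 49.30.
Lower fence = Q1 − 1.5·IQR = 59.50 − 73.95 = -14.45.
Upper fence = Q3 + 1.5·IQR = 108.80 + 73.95 = 182.75.
196.1 lies above the upper fence.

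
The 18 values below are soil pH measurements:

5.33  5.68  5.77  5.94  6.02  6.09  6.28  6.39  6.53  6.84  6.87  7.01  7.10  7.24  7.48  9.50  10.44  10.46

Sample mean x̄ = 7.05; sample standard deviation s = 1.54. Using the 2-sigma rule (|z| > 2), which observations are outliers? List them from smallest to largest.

Cutoffs at x̄ ± 2s: 7.05 ± 2·1.54 = [3.97, 10.13].
10.44: z = 2.20, |z| > 2 → outlier.
10.46: z = 2.21, |z| > 2 → outlier.
Every other value lies within [3.97, 10.13].

10.44, 10.46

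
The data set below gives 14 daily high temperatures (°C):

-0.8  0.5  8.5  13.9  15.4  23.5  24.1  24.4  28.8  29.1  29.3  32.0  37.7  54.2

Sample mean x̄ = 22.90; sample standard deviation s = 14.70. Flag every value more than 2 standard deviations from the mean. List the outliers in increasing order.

54.2

Cutoffs at x̄ ± 2s: 22.90 ± 2·14.70 = [-6.50, 52.30].
54.2: z = 2.13, |z| > 2 → outlier.
Every other value lies within [-6.50, 52.30].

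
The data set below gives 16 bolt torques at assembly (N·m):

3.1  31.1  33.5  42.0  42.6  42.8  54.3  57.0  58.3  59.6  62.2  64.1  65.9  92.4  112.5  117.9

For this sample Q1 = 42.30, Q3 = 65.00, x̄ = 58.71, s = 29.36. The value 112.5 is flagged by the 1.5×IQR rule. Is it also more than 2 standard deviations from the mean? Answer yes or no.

no

z = (112.5 − 58.71) / 29.36 = 1.83.
|z| = 1.83 ≤ 2.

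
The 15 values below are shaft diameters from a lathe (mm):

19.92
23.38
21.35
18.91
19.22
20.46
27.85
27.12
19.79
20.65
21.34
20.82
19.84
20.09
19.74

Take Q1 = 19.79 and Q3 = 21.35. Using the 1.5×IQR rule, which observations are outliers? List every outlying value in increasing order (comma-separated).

27.12, 27.85

IQR = Q3 − Q1 = 21.35 − 19.79 = 1.56.
Lower fence = Q1 − 1.5·IQR = 19.79 − 2.34 = 17.45.
Upper fence = Q3 + 1.5·IQR = 21.35 + 2.34 = 23.69.
27.12 > 23.69 → outlier.
27.85 > 23.69 → outlier.
All remaining values lie within [17.45, 23.69].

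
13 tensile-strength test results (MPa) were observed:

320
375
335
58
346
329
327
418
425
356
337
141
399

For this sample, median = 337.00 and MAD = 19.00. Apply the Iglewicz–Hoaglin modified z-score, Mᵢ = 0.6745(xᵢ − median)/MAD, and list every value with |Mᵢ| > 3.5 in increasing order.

|Mᵢ| > 3.5 ⇔ |xᵢ − 337.00| > 3.5·19.00/0.6745 = 98.59.
So outliers lie outside [238.41, 435.59].
58: M = -9.90 → outlier.
141: M = -6.96 → outlier.

58, 141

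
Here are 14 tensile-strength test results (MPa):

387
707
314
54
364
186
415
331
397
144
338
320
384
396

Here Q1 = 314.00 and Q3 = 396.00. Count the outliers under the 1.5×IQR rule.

IQR = 82.00; fences at 314.00 − 123.00 = 191.00 and 396.00 + 123.00 = 519.00.
Outside the cutoffs: 54, 144, 186, 707.

4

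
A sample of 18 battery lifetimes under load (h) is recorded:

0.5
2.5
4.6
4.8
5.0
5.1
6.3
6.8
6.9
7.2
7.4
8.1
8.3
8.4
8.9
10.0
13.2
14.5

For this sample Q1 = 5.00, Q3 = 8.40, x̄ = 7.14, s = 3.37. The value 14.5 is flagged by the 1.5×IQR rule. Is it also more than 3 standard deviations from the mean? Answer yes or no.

no

z = (14.5 − 7.14) / 3.37 = 2.18.
|z| = 2.18 ≤ 3.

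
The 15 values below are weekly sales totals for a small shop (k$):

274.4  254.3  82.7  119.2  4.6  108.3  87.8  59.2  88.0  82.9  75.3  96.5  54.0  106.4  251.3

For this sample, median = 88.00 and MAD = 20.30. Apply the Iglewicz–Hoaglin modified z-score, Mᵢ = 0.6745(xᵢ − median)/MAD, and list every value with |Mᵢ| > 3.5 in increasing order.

251.3, 254.3, 274.4

|Mᵢ| > 3.5 ⇔ |xᵢ − 88.00| > 3.5·20.30/0.6745 = 105.34.
So outliers lie outside [-17.34, 193.34].
251.3: M = 5.43 → outlier.
254.3: M = 5.53 → outlier.
274.4: M = 6.19 → outlier.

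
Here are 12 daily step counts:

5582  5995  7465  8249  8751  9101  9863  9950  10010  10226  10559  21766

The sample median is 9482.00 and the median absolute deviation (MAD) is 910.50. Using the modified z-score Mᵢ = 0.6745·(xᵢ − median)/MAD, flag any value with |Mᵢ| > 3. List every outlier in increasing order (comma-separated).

|Mᵢ| > 3 ⇔ |xᵢ − 9482.00| > 3·910.50/0.6745 = 4049.67.
So outliers lie outside [5432.33, 13531.67].
21766: M = 9.10 → outlier.

21766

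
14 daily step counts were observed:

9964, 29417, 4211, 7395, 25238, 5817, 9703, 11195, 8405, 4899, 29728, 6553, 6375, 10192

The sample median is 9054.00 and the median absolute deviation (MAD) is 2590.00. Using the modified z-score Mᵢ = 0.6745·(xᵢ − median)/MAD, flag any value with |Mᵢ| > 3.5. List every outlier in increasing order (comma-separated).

25238, 29417, 29728

|Mᵢ| > 3.5 ⇔ |xᵢ − 9054.00| > 3.5·2590.00/0.6745 = 13439.58.
So outliers lie outside [-4385.58, 22493.58].
25238: M = 4.21 → outlier.
29417: M = 5.30 → outlier.
29728: M = 5.38 → outlier.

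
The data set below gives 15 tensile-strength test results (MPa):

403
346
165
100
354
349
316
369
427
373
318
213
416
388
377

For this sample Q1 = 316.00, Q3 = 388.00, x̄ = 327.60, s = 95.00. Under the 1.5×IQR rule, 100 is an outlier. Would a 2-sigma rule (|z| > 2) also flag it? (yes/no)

yes

z = (100 − 327.60) / 95.00 = -2.40.
|z| = 2.40 > 2.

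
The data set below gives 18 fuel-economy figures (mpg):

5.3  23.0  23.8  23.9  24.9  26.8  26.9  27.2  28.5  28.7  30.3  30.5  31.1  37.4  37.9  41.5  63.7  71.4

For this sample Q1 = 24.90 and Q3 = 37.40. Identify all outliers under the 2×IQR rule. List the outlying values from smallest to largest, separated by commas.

63.7, 71.4

IQR = Q3 − Q1 = 37.40 − 24.90 = 12.50.
Lower fence = Q1 − 2·IQR = 24.90 − 25.00 = -0.10.
Upper fence = Q3 + 2·IQR = 37.40 + 25.00 = 62.40.
63.7 > 62.40 → outlier.
71.4 > 62.40 → outlier.
All remaining values lie within [-0.10, 62.40].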